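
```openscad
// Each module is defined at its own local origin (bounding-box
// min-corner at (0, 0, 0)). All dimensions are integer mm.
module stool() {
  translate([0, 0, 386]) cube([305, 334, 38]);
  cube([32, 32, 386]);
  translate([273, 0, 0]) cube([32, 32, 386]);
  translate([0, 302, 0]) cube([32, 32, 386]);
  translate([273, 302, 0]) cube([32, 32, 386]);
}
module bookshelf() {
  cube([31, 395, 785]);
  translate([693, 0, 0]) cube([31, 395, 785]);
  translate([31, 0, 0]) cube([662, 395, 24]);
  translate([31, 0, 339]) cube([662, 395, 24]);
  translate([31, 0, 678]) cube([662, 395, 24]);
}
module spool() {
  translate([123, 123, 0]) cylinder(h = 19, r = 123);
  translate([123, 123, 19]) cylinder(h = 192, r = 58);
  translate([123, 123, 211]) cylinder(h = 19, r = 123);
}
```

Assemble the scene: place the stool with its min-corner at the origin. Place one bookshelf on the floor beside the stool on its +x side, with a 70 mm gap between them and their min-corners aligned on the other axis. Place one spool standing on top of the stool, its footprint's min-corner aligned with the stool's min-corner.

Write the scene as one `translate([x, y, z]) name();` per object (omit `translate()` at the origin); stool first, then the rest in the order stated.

stool();
translate([375, 0, 0]) bookshelf();
translate([0, 0, 424]) spool();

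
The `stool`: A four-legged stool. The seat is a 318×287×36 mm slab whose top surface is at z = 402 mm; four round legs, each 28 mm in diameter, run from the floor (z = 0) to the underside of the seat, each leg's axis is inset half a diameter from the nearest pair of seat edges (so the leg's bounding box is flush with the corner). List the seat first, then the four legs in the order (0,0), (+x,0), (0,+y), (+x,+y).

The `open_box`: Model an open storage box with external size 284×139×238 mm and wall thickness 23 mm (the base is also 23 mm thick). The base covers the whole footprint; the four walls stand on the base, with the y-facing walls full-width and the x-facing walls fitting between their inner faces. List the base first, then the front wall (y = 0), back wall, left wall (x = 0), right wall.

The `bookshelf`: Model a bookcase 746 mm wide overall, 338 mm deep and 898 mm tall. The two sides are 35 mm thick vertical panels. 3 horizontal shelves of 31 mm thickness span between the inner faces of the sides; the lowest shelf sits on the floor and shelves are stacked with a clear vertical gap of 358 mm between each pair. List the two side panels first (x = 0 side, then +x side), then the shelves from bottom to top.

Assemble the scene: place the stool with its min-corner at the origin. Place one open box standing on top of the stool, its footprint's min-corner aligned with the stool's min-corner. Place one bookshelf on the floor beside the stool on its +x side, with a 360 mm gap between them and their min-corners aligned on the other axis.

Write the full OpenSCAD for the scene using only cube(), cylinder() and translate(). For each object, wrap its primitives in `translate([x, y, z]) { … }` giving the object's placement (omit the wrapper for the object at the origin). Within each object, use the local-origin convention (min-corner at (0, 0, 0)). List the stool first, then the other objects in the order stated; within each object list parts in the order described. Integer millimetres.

translate([0, 0, 366]) cube([318, 287, 36]);
translate([14, 14, 0]) cylinder(h = 366, r = 14);
translate([304, 14, 0]) cylinder(h = 366, r = 14);
translate([14, 273, 0]) cylinder(h = 366, r = 14);
translate([304, 273, 0]) cylinder(h = 366, r = 14);
translate([0, 0, 402]) {
  cube([284, 139, 23]);
  translate([0, 0, 23]) cube([284, 23, 215]);
  translate([0, 116, 23]) cube([284, 23, 215]);
  translate([0, 23, 23]) cube([23, 93, 215]);
  translate([261, 23, 23]) cube([23, 93, 215]);
}
translate([678, 0, 0]) {
  cube([35, 338, 898]);
  translate([711, 0, 0]) cube([35, 338, 898]);
  translate([35, 0, 0]) cube([676, 338, 31]);
  translate([35, 0, 389]) cube([676, 338, 31]);
  translate([35, 0, 778]) cube([676, 338, 31]);
}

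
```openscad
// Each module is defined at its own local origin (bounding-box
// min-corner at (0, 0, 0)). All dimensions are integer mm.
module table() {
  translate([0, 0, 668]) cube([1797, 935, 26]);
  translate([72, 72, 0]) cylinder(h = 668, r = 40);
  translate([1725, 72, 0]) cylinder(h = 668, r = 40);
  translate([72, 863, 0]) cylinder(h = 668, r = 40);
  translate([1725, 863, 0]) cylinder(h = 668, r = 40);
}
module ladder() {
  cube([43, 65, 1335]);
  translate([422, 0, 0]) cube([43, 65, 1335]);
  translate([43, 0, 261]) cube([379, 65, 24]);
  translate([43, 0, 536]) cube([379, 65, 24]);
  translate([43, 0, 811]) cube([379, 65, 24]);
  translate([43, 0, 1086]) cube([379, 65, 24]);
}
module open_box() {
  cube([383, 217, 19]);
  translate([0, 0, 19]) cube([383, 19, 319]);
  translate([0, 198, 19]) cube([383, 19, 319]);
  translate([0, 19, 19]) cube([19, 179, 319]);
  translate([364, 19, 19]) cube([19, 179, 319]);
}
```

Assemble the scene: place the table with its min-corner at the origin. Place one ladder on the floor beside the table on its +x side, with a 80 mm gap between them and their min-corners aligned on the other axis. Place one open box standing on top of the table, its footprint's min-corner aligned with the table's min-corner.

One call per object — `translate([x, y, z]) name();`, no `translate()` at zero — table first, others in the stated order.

table();
translate([1877, 0, 0]) ladder();
translate([0, 0, 694]) open_box();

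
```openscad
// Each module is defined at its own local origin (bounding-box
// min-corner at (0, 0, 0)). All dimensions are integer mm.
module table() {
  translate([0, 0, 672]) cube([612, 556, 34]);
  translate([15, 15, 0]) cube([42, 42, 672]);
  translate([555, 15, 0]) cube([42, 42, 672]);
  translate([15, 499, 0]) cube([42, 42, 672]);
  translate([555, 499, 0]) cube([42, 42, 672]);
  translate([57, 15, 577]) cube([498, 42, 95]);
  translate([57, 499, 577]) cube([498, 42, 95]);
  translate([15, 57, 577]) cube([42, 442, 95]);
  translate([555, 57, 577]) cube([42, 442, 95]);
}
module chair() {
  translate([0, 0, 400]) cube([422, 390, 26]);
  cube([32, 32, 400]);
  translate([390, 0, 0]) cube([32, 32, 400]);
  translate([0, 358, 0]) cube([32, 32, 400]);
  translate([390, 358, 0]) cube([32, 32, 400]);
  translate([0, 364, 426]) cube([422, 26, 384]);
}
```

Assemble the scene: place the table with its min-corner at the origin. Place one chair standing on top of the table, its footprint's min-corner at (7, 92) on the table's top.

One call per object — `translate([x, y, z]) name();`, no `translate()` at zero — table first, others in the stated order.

table();
translate([7, 92, 706]) chair();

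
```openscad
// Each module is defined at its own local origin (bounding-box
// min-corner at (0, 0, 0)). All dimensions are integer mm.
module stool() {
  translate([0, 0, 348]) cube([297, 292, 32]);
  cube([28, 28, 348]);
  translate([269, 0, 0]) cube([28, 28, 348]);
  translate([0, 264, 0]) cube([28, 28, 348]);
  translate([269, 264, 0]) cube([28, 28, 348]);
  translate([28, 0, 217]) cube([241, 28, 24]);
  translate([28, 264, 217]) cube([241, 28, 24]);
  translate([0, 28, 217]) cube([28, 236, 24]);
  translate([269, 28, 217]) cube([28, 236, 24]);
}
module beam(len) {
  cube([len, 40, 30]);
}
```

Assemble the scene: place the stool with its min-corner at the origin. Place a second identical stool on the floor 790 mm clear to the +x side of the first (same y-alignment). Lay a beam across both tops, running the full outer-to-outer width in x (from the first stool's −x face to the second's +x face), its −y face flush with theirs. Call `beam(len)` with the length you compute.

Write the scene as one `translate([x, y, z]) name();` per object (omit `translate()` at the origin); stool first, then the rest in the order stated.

stool();
translate([1087, 0, 0]) stool();
translate([0, 0, 380]) beam(1384);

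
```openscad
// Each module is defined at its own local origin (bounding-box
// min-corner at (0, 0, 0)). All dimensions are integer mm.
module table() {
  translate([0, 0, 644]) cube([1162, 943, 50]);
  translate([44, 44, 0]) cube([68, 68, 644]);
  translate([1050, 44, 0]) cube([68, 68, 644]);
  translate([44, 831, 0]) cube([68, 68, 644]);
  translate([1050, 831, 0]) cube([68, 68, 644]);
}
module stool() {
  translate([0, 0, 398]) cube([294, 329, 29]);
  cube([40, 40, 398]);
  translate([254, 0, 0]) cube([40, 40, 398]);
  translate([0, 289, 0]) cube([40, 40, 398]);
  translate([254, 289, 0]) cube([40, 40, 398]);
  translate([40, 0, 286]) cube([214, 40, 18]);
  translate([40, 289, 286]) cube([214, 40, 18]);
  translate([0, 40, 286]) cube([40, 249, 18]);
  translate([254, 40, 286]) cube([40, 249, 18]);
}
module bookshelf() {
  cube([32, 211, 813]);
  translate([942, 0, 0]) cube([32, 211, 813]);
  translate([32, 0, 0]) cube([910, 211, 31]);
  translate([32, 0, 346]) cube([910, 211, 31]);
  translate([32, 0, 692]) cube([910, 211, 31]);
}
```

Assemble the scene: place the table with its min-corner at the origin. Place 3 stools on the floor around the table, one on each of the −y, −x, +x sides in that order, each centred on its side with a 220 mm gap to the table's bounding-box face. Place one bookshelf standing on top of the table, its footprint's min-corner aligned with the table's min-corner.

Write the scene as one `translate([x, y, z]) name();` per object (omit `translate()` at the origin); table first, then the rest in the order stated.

table();
translate([434, -549, 0]) stool();
translate([-514, 307, 0]) stool();
translate([1382, 307, 0]) stool();
translate([0, 0, 694]) bookshelf();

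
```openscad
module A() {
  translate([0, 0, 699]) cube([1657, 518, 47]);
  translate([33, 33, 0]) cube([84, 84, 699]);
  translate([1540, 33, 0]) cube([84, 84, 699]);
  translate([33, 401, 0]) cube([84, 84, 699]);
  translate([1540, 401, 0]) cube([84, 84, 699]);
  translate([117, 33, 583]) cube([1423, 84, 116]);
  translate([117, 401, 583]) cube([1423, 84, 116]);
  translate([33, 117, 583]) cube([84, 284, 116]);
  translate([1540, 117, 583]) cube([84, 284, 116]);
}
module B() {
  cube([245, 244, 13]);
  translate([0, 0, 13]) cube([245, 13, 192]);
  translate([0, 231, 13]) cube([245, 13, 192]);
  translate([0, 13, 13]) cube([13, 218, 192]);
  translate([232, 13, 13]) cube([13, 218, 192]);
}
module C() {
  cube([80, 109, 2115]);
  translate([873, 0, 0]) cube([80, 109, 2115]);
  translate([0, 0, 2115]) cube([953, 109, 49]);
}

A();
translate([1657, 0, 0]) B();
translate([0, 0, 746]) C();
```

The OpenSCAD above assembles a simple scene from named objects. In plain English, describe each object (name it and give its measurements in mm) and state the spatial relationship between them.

A is a table with a 1657×518 mm rectangular top, 47 mm thick, top surface at z = 746 mm, supported by four 84×84 mm square legs, each inset 33 mm from the nearest pair of top edges, running from the floor. Four apron rails, 84 mm thick and 116 mm tall, run between adjacent legs with their top edges flush with the underside of the top and their outer faces flush with the legs' outer faces.

B is an open-topped rectangular box: outside dimensions 245×244×205 mm, with a uniform wall and base thickness of 13 mm. The base is a full 245×244 slab on the floor; four walls sit on top of the base. The front and back walls (the −y and +y sides) span the full width; the two side walls fit between them.

C is a rectangular door frame: two vertical jambs of 80×109 mm section, 2115 mm tall, with a clear opening 793 mm wide between their inner faces. A header 49 mm tall and 109 mm deep lies on top of the jambs and spans the full outside width.

The open box is against the table's +x side, with their −y faces flush. The door frame is on top of the table.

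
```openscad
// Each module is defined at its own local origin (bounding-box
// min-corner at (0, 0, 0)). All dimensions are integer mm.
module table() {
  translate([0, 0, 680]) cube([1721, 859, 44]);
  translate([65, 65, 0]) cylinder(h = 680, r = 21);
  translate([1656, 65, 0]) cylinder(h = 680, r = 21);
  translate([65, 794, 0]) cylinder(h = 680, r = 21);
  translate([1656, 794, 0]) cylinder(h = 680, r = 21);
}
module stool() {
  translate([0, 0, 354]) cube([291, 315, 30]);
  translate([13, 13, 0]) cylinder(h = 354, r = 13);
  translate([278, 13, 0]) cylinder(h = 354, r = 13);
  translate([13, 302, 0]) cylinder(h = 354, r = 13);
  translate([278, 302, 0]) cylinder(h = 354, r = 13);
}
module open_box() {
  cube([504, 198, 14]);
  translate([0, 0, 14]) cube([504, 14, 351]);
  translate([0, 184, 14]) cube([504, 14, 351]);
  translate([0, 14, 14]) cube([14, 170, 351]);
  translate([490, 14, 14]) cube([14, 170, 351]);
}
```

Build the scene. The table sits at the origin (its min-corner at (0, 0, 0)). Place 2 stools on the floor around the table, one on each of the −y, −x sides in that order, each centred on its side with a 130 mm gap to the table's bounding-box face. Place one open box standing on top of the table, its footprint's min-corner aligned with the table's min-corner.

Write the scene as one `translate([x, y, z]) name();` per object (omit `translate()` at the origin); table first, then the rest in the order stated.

table();
translate([715, -445, 0]) stool();
translate([-421, 272, 0]) stool();
translate([0, 0, 724]) open_box();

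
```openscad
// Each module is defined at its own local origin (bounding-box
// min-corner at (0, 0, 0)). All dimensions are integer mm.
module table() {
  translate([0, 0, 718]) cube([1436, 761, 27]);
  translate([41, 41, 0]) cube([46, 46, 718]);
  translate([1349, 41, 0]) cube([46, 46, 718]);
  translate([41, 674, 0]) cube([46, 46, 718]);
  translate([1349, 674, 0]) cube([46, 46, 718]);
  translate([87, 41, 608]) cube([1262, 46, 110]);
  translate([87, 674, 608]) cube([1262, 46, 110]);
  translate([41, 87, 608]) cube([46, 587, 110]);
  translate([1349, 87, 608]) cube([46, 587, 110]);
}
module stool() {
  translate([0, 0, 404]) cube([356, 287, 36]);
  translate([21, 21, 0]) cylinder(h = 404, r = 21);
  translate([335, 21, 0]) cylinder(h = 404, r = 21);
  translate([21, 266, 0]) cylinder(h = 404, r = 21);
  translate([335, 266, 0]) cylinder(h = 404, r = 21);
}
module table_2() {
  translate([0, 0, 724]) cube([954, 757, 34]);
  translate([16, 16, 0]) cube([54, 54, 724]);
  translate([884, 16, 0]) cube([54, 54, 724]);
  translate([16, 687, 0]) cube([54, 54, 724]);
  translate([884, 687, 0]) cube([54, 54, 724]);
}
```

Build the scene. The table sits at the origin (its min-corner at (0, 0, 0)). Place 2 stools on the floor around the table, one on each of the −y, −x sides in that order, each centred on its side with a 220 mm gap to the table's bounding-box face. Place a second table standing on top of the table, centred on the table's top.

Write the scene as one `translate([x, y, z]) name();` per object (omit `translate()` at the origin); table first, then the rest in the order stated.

table();
translate([540, -507, 0]) stool();
translate([-576, 237, 0]) stool();
translate([241, 2, 745]) table_2();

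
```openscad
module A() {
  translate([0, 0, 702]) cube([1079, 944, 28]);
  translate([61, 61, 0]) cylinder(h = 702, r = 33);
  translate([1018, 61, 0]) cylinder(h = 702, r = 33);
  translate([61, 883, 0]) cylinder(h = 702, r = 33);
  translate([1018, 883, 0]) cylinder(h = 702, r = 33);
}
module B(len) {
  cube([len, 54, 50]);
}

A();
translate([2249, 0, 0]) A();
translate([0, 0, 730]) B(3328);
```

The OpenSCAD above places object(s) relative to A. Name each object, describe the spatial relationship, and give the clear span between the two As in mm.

A is a table. B is a beam. A beam spans the tops of two tables. The clear span between the two tables is 1170 mm.

Second table starts at x = 2249; first ends at x = 1079; clear span = 2249 − 1079 = 1170 mm.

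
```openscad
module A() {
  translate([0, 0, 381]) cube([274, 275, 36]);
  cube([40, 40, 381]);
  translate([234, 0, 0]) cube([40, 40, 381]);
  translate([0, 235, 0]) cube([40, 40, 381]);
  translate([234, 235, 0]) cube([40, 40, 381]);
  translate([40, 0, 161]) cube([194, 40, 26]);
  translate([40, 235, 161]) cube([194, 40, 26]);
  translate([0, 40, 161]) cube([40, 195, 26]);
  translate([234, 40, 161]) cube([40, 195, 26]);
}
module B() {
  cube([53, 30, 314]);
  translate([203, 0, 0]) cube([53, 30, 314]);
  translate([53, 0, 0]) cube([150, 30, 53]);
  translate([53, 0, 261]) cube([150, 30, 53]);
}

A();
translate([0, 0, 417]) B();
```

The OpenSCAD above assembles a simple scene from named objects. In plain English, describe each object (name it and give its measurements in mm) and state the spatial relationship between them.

A is a four-legged stool. The seat is 274×275 mm, 36 mm thick, top at z = 417 mm. It stands on four square legs, each 40×40 mm in cross-section, from z = 0 to the seat underside, each flush with a corner of the seat. Four stretchers, 40 mm wide and 26 mm tall, connect adjacent legs with their undersides at z = 161 mm, each running between the inner faces of the legs it joins and aligned with the legs' outer faces on the other axis.

B is a rectangular picture frame lying in the x–z plane (depth along y). The opening is 150 mm wide (x) by 208 mm tall (z), surrounded by a border 53 mm wide on all four sides. The frame is 30 mm deep and is made of two full-height vertical stiles with two horizontal rails fitted between them.

The picture frame is on top of the stool.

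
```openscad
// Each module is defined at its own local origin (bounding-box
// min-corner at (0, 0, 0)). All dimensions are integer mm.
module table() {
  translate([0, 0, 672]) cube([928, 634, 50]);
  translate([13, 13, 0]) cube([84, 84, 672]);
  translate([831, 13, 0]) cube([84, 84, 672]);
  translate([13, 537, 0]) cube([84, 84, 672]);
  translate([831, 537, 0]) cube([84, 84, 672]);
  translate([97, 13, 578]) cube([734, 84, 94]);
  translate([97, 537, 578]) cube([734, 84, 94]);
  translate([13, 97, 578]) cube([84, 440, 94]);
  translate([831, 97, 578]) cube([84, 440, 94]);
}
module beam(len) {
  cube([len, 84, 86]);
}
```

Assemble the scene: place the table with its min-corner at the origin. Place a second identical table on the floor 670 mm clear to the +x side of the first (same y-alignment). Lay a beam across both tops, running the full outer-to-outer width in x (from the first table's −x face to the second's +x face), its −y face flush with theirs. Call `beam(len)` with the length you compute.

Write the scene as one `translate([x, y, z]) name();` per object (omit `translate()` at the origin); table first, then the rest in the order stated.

table();
translate([1598, 0, 0]) table();
translate([0, 0, 722]) beam(2526);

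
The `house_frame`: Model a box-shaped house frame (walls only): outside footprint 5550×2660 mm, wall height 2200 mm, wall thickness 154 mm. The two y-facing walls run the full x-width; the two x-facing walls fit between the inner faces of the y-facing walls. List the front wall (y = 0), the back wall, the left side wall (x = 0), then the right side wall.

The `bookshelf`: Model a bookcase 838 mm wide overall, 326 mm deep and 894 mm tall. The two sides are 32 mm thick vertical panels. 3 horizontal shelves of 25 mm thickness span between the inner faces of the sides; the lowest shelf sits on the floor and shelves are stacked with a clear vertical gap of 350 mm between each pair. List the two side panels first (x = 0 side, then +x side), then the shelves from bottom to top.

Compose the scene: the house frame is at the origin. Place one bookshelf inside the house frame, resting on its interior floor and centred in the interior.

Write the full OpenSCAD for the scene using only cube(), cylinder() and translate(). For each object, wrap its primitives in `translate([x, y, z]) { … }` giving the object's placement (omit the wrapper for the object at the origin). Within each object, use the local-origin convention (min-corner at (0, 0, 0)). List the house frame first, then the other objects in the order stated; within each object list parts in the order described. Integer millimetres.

cube([5550, 154, 2200]);
translate([0, 2506, 0]) cube([5550, 154, 2200]);
translate([0, 154, 0]) cube([154, 2352, 2200]);
translate([5396, 154, 0]) cube([154, 2352, 2200]);
translate([2356, 1167, 0]) {
  cube([32, 326, 894]);
  translate([806, 0, 0]) cube([32, 326, 894]);
  translate([32, 0, 0]) cube([774, 326, 25]);
  translate([32, 0, 375]) cube([774, 326, 25]);
  translate([32, 0, 750]) cube([774, 326, 25]);
}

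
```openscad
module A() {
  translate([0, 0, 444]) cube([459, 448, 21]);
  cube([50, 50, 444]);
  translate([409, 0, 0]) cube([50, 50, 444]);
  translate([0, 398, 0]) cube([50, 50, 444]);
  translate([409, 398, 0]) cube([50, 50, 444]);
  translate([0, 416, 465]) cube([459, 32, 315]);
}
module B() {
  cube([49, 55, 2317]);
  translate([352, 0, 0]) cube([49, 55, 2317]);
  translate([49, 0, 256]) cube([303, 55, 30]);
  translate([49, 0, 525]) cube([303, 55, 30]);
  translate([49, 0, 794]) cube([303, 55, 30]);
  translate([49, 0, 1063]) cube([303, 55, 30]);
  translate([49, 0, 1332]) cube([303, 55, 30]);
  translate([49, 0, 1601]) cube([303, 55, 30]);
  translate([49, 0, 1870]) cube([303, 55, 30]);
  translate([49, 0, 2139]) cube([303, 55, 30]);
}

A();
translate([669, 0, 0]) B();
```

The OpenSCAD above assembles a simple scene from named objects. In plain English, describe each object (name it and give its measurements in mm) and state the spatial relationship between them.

A is a chair. The seat is a 459×448×21 mm slab with its top at z = 465 mm, on four 50×50 mm corner legs (flush with the seat edges, standing on z = 0). A flat backrest 32 mm thick, 315 mm tall, spans the full seat width and rises from the seat top along its +y edge, rear face flush with the rear of the seat.

B is a wooden ladder with two side rails of 49×55 mm section and 2317 mm height, set 401 mm apart overall. Between them run 8 rectangular rungs (55 mm deep, 30 mm thick), front faces flush with the rails' −y face. The bottom of the first rung is 256 mm above the floor and each subsequent rung is 269 mm higher than the one below.

The ladder is on the floor beside the chair on its +x side.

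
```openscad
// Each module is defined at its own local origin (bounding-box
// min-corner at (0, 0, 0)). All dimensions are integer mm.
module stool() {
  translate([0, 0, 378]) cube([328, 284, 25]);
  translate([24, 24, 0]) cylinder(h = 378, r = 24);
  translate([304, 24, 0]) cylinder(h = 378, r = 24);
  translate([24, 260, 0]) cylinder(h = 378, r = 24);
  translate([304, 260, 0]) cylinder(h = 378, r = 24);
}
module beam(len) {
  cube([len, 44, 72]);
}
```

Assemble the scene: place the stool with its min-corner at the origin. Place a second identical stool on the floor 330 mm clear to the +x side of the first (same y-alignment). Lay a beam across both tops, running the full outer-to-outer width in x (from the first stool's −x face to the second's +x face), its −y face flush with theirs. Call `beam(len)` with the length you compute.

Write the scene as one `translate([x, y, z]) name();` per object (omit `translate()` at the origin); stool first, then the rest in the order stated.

stool();
translate([658, 0, 0]) stool();
translate([0, 0, 403]) beam(986);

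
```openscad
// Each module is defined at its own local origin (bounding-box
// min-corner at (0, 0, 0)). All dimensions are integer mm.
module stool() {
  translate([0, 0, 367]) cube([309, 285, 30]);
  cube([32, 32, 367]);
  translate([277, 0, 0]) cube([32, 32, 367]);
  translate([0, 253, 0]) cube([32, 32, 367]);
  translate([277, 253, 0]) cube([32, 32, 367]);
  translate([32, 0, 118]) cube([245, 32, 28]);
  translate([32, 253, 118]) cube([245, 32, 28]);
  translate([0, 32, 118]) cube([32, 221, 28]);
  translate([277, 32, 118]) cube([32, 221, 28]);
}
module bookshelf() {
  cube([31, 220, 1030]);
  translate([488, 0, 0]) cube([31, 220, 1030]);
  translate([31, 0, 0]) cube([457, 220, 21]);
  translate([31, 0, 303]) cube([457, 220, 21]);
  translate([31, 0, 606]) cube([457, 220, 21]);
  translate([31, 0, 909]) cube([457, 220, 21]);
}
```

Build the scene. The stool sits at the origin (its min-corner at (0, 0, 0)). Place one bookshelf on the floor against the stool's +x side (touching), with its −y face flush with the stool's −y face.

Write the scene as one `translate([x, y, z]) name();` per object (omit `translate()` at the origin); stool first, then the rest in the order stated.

stool();
translate([309, 0, 0]) bookshelf();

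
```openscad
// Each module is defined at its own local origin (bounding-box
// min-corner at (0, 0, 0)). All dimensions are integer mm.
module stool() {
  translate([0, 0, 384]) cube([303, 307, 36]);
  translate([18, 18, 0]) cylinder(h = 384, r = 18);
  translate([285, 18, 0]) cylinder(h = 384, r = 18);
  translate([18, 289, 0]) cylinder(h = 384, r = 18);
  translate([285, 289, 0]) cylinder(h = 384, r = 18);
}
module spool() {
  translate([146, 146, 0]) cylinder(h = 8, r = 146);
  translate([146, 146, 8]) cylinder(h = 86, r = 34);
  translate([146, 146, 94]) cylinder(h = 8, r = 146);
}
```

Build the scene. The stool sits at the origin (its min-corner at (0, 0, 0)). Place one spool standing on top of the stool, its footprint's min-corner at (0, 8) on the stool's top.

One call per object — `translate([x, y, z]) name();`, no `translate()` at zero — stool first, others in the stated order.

stool();
translate([0, 8, 420]) spool();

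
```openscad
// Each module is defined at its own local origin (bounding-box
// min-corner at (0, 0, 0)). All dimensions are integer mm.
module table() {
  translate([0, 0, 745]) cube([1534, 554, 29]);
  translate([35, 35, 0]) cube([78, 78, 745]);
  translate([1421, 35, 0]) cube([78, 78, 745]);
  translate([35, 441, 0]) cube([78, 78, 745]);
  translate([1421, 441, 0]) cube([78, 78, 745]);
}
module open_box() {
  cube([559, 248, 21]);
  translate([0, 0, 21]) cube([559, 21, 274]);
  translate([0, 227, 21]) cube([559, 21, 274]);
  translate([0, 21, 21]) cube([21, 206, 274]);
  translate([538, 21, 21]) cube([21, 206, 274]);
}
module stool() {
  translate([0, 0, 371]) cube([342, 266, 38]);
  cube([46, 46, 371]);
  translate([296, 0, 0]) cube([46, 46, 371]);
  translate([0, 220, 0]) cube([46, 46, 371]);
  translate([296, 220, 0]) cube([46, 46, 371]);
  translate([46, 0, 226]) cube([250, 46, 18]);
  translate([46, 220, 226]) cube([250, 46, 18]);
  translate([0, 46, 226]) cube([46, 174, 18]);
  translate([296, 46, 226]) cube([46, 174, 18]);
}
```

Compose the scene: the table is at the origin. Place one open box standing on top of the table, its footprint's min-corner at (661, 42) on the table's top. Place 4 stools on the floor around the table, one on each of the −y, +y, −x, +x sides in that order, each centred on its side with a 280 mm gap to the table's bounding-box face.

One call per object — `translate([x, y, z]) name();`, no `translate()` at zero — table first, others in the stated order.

table();
translate([661, 42, 774]) open_box();
translate([596, -546, 0]) stool();
translate([596, 834, 0]) stool();
translate([-622, 144, 0]) stool();
translate([1814, 144, 0]) stool();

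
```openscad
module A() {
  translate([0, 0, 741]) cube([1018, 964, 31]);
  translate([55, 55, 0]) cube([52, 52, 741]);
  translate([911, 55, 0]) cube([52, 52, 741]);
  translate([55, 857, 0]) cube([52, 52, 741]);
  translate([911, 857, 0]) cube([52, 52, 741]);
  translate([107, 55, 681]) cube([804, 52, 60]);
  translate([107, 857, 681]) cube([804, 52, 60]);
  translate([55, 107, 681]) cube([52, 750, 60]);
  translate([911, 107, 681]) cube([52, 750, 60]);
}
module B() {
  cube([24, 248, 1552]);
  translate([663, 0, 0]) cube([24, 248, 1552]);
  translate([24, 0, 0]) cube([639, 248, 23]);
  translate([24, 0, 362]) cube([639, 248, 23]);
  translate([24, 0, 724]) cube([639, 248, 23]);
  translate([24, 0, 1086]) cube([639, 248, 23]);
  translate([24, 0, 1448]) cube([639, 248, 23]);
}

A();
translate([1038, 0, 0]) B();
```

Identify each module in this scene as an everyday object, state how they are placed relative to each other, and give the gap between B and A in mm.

The bookshelf's nearest face is 20 mm from the table's +x face.

A is a table. B is a bookshelf. The bookshelf is on the floor beside the table on its +x side. The gap between the bookshelf and the table is 20 mm.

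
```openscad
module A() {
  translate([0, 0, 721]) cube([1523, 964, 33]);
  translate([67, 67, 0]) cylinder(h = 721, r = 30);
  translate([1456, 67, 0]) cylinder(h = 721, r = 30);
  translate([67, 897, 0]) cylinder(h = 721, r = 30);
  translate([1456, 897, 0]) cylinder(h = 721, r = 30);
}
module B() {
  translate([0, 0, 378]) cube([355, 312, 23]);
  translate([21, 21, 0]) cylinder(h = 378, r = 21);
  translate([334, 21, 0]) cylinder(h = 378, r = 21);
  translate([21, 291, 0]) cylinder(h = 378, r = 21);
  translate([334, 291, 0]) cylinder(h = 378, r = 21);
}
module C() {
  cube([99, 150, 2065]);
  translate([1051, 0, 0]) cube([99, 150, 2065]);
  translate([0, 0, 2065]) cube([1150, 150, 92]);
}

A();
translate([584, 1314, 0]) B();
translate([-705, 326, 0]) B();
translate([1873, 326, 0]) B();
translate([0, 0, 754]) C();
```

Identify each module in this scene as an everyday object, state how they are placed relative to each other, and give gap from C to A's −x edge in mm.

A is a table. B is a stool. C is a door frame. Three stools sit around the table at the +y, −x, +x sides. The door frame is on top of the table. The gap from the door frame to the table's −x edge is 0 mm.

The door frame's min-x is at 0; the table's min-x is 0; gap = 0 mm.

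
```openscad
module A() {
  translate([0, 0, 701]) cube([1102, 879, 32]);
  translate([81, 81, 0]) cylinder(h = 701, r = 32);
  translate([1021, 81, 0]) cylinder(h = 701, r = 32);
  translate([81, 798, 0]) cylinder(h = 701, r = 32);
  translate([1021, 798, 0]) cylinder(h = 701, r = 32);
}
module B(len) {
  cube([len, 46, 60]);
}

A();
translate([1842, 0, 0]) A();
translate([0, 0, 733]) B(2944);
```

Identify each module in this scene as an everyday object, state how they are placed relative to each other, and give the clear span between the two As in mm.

A is a table. B is a beam. A beam spans the tops of two tables. The clear span between the two tables is 740 mm.

Second table starts at x = 1842; first ends at x = 1102; clear span = 1842 − 1102 = 740 mm.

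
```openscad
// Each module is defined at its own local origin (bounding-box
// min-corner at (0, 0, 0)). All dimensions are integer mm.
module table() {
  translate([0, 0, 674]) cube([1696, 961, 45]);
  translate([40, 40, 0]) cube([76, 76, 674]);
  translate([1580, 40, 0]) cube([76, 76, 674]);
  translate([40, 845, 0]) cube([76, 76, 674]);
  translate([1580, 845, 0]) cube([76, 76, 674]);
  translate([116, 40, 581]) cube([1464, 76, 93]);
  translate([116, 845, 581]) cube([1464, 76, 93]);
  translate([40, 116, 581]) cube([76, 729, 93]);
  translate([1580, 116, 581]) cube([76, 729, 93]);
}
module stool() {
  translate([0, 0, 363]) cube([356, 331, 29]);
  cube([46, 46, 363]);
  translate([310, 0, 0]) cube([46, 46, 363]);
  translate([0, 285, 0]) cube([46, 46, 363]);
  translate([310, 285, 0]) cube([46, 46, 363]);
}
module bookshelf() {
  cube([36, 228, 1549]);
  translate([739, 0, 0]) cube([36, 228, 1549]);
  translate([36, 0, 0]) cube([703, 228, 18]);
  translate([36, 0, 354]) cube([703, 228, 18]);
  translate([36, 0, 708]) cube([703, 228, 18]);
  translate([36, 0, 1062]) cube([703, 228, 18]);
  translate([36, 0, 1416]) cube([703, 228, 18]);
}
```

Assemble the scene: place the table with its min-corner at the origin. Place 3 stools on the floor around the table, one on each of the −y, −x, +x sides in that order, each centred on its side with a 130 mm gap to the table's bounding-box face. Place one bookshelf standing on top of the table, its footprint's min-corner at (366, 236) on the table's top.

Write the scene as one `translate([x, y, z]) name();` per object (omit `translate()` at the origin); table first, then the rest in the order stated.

table();
translate([670, -461, 0]) stool();
translate([-486, 315, 0]) stool();
translate([1826, 315, 0]) stool();
translate([366, 236, 719]) bookshelf();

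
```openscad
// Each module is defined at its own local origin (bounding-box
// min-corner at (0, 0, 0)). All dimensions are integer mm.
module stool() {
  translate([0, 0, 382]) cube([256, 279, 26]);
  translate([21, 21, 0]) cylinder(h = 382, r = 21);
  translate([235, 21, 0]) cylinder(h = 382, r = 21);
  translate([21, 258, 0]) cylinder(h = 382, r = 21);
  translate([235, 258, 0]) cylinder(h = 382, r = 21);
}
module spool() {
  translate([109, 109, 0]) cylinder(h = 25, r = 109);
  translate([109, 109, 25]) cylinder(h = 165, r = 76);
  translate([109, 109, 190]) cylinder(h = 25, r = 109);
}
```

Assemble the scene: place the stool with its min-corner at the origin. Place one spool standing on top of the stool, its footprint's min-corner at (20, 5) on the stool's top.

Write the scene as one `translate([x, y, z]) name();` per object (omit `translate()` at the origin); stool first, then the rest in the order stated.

stool();
translate([20, 5, 408]) spool();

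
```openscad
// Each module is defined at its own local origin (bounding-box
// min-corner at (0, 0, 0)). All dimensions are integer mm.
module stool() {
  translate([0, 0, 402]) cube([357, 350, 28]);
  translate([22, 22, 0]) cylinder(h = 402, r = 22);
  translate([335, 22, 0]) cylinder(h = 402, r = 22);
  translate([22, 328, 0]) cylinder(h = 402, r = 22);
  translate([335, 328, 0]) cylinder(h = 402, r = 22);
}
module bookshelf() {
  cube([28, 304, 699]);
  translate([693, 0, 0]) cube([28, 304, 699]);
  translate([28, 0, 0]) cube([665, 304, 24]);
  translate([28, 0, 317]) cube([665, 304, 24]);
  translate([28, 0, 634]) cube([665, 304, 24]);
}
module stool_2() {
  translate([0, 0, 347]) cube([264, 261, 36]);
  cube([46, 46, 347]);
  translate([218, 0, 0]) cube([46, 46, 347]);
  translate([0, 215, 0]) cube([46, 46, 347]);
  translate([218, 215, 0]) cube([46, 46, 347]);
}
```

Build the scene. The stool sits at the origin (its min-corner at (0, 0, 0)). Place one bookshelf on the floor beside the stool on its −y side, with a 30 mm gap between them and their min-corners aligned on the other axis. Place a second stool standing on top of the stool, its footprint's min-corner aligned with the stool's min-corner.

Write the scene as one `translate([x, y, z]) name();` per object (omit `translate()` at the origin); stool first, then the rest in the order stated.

stool();
translate([0, -334, 0]) bookshelf();
translate([0, 0, 430]) stool_2();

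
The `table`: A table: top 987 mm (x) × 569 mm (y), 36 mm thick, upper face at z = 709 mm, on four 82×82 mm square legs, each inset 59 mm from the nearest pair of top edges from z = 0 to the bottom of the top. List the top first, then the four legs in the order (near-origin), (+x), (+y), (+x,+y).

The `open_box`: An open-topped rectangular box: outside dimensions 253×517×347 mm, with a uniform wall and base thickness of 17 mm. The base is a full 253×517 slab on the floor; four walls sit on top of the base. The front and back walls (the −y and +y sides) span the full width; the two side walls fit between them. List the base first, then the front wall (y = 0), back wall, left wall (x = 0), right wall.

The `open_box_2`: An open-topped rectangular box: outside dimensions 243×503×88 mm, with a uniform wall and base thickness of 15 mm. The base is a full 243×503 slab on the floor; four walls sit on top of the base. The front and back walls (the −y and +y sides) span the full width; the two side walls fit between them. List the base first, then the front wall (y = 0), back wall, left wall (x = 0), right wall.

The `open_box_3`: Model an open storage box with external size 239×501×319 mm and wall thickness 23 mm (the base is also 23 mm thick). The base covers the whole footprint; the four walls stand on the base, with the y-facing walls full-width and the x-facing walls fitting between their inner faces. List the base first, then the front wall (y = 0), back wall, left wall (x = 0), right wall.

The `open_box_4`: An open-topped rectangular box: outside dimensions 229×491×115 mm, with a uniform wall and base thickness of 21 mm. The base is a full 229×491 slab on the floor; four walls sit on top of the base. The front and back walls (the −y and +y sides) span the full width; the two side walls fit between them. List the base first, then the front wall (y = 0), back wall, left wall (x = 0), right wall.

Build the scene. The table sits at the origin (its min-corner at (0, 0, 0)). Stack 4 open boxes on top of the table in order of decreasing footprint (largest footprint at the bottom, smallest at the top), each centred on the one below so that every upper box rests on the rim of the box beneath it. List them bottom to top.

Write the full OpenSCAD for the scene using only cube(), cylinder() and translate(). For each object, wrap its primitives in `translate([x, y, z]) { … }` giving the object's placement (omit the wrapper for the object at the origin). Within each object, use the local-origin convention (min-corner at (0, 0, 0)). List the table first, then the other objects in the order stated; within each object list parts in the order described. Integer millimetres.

translate([0, 0, 673]) cube([987, 569, 36]);
translate([59, 59, 0]) cube([82, 82, 673]);
translate([846, 59, 0]) cube([82, 82, 673]);
translate([59, 428, 0]) cube([82, 82, 673]);
translate([846, 428, 0]) cube([82, 82, 673]);
translate([367, 26, 709]) {
  cube([253, 517, 17]);
  translate([0, 0, 17]) cube([253, 17, 330]);
  translate([0, 500, 17]) cube([253, 17, 330]);
  translate([0, 17, 17]) cube([17, 483, 330]);
  translate([236, 17, 17]) cube([17, 483, 330]);
}
translate([372, 33, 1056]) {
  cube([243, 503, 15]);
  translate([0, 0, 15]) cube([243, 15, 73]);
  translate([0, 488, 15]) cube([243, 15, 73]);
  translate([0, 15, 15]) cube([15, 473, 73]);
  translate([228, 15, 15]) cube([15, 473, 73]);
}
translate([374, 34, 1144]) {
  cube([239, 501, 23]);
  translate([0, 0, 23]) cube([239, 23, 296]);
  translate([0, 478, 23]) cube([239, 23, 296]);
  translate([0, 23, 23]) cube([23, 455, 296]);
  translate([216, 23, 23]) cube([23, 455, 296]);
}
translate([379, 39, 1463]) {
  cube([229, 491, 21]);
  translate([0, 0, 21]) cube([229, 21, 94]);
  translate([0, 470, 21]) cube([229, 21, 94]);
  translate([0, 21, 21]) cube([21, 449, 94]);
  translate([208, 21, 21]) cube([21, 449, 94]);
}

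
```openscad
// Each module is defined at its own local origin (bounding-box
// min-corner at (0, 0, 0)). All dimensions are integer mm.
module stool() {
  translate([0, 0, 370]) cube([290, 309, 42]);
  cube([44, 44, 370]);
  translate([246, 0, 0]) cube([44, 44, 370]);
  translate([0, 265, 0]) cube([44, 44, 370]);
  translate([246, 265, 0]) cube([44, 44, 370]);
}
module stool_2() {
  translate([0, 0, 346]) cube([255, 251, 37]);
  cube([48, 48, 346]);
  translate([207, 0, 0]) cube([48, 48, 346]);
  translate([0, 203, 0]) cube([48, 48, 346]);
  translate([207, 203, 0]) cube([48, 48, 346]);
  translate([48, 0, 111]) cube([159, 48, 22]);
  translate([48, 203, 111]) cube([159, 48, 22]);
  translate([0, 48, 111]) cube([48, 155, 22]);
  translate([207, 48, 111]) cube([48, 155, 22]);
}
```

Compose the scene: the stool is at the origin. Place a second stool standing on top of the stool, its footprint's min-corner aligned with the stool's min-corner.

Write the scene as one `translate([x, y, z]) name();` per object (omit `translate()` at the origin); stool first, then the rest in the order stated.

stool();
translate([0, 0, 412]) stool_2();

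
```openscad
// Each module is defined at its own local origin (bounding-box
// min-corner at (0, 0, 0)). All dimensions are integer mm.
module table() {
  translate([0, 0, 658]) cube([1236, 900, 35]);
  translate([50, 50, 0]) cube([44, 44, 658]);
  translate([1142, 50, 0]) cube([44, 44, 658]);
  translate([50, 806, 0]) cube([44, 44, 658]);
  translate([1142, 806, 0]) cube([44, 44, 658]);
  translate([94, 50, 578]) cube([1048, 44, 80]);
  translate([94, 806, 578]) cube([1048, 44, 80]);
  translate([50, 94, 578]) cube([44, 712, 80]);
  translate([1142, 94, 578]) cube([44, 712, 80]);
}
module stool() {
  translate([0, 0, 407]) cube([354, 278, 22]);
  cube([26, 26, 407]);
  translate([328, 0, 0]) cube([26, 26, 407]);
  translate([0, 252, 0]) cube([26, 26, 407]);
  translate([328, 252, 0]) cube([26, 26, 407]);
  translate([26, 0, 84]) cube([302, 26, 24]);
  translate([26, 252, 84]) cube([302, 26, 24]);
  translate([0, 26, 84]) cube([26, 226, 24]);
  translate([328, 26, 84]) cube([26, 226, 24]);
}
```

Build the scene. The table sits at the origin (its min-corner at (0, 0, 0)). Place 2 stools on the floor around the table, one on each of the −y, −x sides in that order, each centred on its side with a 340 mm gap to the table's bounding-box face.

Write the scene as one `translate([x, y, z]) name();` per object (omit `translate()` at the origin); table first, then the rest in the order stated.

table();
translate([441, -618, 0]) stool();
translate([-694, 311, 0]) stool();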